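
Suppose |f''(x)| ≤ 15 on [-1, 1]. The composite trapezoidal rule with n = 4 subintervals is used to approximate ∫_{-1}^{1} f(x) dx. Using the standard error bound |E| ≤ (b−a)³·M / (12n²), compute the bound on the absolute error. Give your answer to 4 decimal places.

0.6250

|E| ≤ (2)³·15 / (12·4²) = 120/192 = 0.6250.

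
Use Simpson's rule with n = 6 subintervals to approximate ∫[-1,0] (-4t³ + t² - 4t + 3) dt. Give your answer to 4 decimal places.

h = (0 − (-1))/6 = 0.166667.
Nodes t₀,…,t₆ = -1, -0.833333, -0.666667, -0.5, -0.333333, -0.166667, 0.
f(t) = -4t³ + t² - 4t + 3: f₀=12, f₁=9.342593, f₂=7.296296, f₃=5.75, f₄=4.592593, f₅=3.712963, f₆=3.
(h/3)·[f₀ + 4f₁ + 2f₂ + 4f₃ + 2f₄ + 4f₅ + f₆] = 0.055556·(114) = 6.3333.

6.3333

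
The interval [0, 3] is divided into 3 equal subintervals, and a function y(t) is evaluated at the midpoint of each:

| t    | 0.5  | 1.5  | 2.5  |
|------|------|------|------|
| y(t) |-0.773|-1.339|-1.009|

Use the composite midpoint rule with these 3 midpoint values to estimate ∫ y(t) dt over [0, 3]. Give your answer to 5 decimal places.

h = 1, n = 3.
h·[y(m₁) + y(m₂) + y(m₃)] = 1·(-3.121) = -3.12100.

-3.12100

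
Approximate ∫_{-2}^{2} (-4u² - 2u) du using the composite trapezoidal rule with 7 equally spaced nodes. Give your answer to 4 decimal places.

h = (2 − (-2))/6 = 0.666667.
Nodes u₀,…,u₆ = -2, -1.333333, -0.666667, 0, 0.666667, 1.333333, 2.
f(u) = -4u² - 2u: f₀=-12, f₁=-4.444444, f₂=-0.444444, f₃=0, f₄=-3.111111, f₅=-9.777778, f₆=-20.
(h/2)·[f₀ + 2f₁ + 2f₂ + 2f₃ + 2f₄ + 2f₅ + f₆] = 0.333333·(-67.555556) = -22.5185.

-22.5185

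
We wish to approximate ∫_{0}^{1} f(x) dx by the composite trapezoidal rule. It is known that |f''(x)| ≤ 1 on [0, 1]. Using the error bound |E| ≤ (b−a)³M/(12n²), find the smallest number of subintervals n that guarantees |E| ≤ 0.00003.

53

Need 1/(12n²) ≤ 0.00003.
n² ≥ 1/(12·0.00003) = 2777.78 ⇒ n ≥ 52.7046, so the smallest n is 53.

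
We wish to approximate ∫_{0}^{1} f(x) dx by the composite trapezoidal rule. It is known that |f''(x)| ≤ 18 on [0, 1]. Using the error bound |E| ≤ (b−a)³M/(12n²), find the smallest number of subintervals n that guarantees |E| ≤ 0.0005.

Need 18/(12n²) ≤ 0.0005.
n² ≥ 18/(12·0.0005) = 3000 ⇒ n ≥ 54.7723, so the smallest n is 55.

55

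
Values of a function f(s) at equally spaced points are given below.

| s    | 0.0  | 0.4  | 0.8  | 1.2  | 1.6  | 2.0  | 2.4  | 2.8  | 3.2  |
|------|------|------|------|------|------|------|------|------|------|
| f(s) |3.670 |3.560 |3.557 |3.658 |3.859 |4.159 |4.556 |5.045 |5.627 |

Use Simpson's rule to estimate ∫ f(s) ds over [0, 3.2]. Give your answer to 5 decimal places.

h = 0.4, n = 8.
(h/3)·[y₀ + 4y₁ + 2y₂ + 4y₃ + 2y₄ + 4y₅ + 2y₆ + 4y₇ + y₈] = 0.133333·(98.929) = 13.19053.

13.19053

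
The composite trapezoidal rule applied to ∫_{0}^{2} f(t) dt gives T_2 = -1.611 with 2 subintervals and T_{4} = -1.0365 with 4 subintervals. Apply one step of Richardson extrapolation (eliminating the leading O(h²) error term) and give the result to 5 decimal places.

R = (4·T_{4} − T_2) / 3 = (4·(-1.0365) − (-1.611))/3 = (-2.5350)/3 = -0.84500.

-0.84500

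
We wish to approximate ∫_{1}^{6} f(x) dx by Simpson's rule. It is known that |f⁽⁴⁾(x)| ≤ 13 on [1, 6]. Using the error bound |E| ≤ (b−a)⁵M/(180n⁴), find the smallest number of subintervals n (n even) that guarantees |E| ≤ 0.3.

6

Need 40625/(180n⁴) ≤ 0.3.
n⁴ ≥ 40625/(180·0.3) = 752.315 ⇒ n ≥ 5.2372, so the smallest even n is 6. (n must be even for Simpson's rule.)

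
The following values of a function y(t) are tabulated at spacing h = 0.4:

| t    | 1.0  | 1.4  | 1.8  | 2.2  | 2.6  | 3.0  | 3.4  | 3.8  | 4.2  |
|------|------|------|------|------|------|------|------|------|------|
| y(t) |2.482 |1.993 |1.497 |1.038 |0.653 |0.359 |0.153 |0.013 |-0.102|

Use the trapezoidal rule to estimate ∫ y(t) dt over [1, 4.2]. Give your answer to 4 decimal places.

2.7584

h = 0.4, n = 8.
(h/2)·[y₀ + 2y₁ + 2y₂ + 2y₃ + 2y₄ + 2y₅ + 2y₆ + 2y₇ + y₈] = 0.2·(13.792) = 2.7584.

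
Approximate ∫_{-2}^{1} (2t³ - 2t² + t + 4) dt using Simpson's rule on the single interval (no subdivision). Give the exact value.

S = (b−a)/6 · [f(-2) + 4f(-0.5) + f(1)] = 0.5·[(-22) + 4·2.75 + 5] = -3.

-3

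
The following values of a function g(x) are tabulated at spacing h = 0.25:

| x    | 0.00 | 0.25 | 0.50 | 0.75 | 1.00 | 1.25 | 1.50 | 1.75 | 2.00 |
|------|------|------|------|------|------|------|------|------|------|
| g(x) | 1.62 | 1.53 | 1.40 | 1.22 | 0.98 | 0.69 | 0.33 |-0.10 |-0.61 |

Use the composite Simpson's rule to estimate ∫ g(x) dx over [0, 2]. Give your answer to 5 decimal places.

1.64917

h = 0.25, n = 8.
(h/3)·[y₀ + 4y₁ + 2y₂ + 4y₃ + 2y₄ + 4y₅ + 2y₆ + 4y₇ + y₈] = 0.083333·(19.79) = 1.64917.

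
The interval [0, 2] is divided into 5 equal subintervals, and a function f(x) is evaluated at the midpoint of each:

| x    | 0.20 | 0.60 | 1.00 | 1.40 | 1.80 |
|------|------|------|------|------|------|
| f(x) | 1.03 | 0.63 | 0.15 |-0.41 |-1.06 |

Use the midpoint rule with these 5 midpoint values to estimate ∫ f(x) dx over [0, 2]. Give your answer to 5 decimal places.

h = 0.4, n = 5.
h·[y(m₁) + y(m₂) + y(m₃) + y(m₄) + y(m₅)] = 0.4·(0.34) = 0.13600.

0.13600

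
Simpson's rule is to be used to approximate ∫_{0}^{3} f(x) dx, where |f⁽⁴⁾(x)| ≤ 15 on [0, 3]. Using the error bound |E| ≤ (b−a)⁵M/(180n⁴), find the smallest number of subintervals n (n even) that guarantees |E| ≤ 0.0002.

Need 3645/(180n⁴) ≤ 0.0002.
n⁴ ≥ 3645/(180·0.0002) = 101250 ⇒ n ≥ 17.8381, so the smallest even n is 18. (n must be even for Simpson's rule.)

18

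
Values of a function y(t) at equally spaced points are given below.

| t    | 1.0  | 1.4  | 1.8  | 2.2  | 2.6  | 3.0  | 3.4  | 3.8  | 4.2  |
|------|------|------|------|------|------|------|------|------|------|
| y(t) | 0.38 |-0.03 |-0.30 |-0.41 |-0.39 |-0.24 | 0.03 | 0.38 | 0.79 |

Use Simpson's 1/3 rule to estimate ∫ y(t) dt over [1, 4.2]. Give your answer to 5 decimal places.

-0.18000

h = 0.4, n = 8.
(h/3)·[y₀ + 4y₁ + 2y₂ + 4y₃ + 2y₄ + 4y₅ + 2y₆ + 4y₇ + y₈] = 0.133333·(-1.35) = -0.18000.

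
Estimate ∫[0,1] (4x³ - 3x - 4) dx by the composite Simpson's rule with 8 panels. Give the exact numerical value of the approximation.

h = (1 − 0)/8 = 0.125.
Nodes x₀,…,x₈ = 0, 0.125, 0.25, 0.375, 0.5, 0.625, 0.75, 0.875, 1.
f(x) = 4x³ - 3x - 4: f₀=-4, f₁=-4.3671875, f₂=-4.6875, f₃=-4.9140625, f₄=-5, f₅=-4.8984375, f₆=-4.5625, f₇=-3.9453125, f₈=-3.
(h/3)·[f₀ + 4f₁ + 2f₂ + 4f₃ + 2f₄ + 4f₅ + 2f₆ + 4f₇ + f₈] = 0.041667·(-108) = -4.5.

-4.5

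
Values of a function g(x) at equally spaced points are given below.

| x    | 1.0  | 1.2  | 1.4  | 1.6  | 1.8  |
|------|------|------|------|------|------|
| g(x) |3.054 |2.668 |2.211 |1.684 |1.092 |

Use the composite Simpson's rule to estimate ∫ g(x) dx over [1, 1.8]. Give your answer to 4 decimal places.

1.7317

h = 0.2, n = 4.
(h/3)·[y₀ + 4y₁ + 2y₂ + 4y₃ + y₄] = 0.066667·(25.976) = 1.7317.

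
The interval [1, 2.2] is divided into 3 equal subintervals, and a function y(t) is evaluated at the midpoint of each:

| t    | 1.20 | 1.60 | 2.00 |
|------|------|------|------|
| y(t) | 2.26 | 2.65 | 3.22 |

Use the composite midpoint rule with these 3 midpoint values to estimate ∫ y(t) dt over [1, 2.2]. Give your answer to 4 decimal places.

3.2520

h = 0.4, n = 3.
h·[y(m₁) + y(m₂) + y(m₃)] = 0.4·(8.13) = 3.2520.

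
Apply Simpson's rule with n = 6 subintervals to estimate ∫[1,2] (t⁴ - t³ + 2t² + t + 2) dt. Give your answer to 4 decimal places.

10.6168

h = (2 − 1)/6 = 0.166667.
Nodes t₀,…,t₆ = 1, 1.166667, 1.333333, 1.5, 1.666667, 1.833333, 2.
f(t) = t⁴ - t³ + 2t² + t + 2: f₀=5, f₁=6.153549, f₂=7.679012, f₃=9.6875, f₄=12.308642, f₅=15.690586, f₆=20.
(h/3)·[f₀ + 4f₁ + 2f₂ + 4f₃ + 2f₄ + 4f₅ + f₆] = 0.055556·(191.101852) = 10.6168.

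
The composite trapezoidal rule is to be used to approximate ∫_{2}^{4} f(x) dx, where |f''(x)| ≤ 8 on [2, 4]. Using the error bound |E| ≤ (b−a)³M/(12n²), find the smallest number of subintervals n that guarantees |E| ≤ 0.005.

33

Need 64/(12n²) ≤ 0.005.
n² ≥ 64/(12·0.005) = 1066.67 ⇒ n ≥ 32.6599, so the smallest n is 33.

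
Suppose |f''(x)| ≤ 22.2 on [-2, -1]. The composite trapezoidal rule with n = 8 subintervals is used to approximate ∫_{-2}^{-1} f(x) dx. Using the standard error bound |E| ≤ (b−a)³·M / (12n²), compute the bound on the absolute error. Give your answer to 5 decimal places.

0.02891

|E| ≤ (1)³·22.2 / (12·8²) = 22.2/768 = 0.02891.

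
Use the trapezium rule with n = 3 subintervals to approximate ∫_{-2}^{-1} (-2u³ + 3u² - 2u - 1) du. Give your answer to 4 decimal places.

h = (-1 − (-2))/3 = 0.333333.
Nodes u₀,…,u₃ = -2, -1.666667, -1.333333, -1.
f(u) = -2u³ + 3u² - 2u - 1: f₀=31, f₁=19.925926, f₂=11.740741, f₃=6.
(h/2)·[f₀ + 2f₁ + 2f₂ + f₃] = 0.166667·(100.333333) = 16.7222.

16.7222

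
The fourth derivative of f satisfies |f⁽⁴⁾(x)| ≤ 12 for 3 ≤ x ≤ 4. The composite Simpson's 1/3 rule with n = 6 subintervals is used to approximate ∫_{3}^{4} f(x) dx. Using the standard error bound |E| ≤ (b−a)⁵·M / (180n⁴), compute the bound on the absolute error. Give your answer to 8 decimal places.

|E| ≤ (1)⁵·12 / (180·6⁴) = 12/233280 = 0.00005144.

0.00005144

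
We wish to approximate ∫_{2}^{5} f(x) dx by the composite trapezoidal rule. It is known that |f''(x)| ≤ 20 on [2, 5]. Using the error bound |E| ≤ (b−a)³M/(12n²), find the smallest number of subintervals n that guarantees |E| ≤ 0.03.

39

Need 540/(12n²) ≤ 0.03.
n² ≥ 540/(12·0.03) = 1500 ⇒ n ≥ 38.7298, so the smallest n is 39.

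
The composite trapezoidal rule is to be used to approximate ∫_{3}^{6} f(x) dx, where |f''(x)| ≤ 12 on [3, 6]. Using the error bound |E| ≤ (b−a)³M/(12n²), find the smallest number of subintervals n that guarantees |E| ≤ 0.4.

9

Need 324/(12n²) ≤ 0.4.
n² ≥ 324/(12·0.4) = 67.5 ⇒ n ≥ 8.2158, so the smallest n is 9.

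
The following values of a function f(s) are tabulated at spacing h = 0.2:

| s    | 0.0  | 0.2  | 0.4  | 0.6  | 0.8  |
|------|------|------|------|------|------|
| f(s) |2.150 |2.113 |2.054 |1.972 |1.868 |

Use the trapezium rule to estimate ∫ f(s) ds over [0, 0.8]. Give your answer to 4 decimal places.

h = 0.2, n = 4.
(h/2)·[y₀ + 2y₁ + 2y₂ + 2y₃ + y₄] = 0.1·(16.296) = 1.6296.

1.6296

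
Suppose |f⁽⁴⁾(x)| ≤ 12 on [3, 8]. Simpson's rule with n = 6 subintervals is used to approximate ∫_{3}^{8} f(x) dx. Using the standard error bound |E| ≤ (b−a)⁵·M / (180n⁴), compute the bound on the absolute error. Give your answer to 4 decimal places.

|E| ≤ (5)⁵·12 / (180·6⁴) = 37500/233280 = 0.1608.

0.1608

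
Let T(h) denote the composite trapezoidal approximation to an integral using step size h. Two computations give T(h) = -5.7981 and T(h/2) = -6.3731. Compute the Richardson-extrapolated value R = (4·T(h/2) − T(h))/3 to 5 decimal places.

-6.56477

R = (4·T(h/2) − T(h)) / 3 = (4·(-6.3731) − (-5.7981))/3 = (-19.6943)/3 = -6.56477.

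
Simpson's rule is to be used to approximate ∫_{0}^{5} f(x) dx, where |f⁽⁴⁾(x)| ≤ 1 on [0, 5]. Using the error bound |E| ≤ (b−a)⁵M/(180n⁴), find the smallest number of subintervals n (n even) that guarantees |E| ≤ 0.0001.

Need 3125/(180n⁴) ≤ 0.0001.
n⁴ ≥ 3125/(180·0.0001) = 173611 ⇒ n ≥ 20.4124, so the smallest even n is 22. (n must be even for Simpson's rule.)

22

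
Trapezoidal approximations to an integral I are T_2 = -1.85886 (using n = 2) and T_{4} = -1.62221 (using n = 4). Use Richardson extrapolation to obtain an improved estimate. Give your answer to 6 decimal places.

-1.543327

R = (4·T_{4} − T_2) / 3 = (4·(-1.62221) − (-1.85886))/3 = (-4.62998)/3 = -1.543327.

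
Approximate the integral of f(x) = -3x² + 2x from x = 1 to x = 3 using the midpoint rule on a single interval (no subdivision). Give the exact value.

-16

M = (b−a)·f(2) = 2·(-8) = -16.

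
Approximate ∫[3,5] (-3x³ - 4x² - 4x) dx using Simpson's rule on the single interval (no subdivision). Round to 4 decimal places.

S = (b−a)/6 · [f(3) + 4f(4) + f(5)] = 0.333333·[(-129) + 4·(-272) + (-495)] = -570.6667.

-570.6667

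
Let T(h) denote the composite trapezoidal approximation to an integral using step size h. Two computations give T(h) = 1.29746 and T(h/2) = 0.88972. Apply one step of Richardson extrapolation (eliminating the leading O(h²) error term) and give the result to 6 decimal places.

0.753807

R = (4·T(h/2) − T(h)) / 3 = (4·0.88972 − 1.29746)/3 = (2.26142)/3 = 0.753807.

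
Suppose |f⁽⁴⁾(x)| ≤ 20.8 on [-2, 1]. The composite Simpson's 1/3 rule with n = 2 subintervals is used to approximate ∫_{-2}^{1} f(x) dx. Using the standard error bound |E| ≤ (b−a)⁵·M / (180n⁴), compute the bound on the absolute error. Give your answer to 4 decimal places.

1.7550

|E| ≤ (3)⁵·20.8 / (180·2⁴) = 5054.4/2880 = 1.7550.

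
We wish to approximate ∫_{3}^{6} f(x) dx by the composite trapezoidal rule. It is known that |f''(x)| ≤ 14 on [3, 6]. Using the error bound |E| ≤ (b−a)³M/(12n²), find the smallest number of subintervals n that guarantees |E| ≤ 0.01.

Need 378/(12n²) ≤ 0.01.
n² ≥ 378/(12·0.01) = 3150 ⇒ n ≥ 56.1249, so the smallest n is 57.

57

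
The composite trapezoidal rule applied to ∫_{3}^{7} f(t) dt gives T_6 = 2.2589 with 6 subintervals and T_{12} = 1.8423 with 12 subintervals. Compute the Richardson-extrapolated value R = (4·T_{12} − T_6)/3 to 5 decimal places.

R = (4·T_{12} − T_6) / 3 = (4·1.8423 − 2.2589)/3 = (5.1103)/3 = 1.70343.

1.70343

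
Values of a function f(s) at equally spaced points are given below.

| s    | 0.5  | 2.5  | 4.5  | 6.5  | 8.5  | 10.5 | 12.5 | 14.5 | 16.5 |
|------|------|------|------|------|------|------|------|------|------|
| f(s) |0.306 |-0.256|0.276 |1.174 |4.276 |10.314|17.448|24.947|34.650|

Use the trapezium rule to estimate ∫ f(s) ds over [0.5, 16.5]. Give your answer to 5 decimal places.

151.31400

h = 2, n = 8.
(h/2)·[y₀ + 2y₁ + 2y₂ + 2y₃ + 2y₄ + 2y₅ + 2y₆ + 2y₇ + y₈] = 1·(151.314) = 151.31400.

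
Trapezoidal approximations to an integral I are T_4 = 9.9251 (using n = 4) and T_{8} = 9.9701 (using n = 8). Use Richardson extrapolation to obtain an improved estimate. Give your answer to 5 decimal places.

R = (4·T_{8} − T_4) / 3 = (4·9.9701 − 9.9251)/3 = (29.9553)/3 = 9.98510.

9.98510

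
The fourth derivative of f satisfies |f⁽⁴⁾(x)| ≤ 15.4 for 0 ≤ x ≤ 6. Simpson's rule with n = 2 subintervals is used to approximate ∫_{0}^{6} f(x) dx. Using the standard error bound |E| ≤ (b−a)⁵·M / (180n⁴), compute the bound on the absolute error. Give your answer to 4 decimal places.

41.5800

|E| ≤ (6)⁵·15.4 / (180·2⁴) = 119750.4/2880 = 41.5800.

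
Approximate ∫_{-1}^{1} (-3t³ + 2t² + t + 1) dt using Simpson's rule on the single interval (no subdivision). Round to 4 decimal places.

S = (b−a)/6 · [f(-1) + 4f(0) + f(1)] = 0.333333·[5 + 4·1 + 1] = 3.3333.

3.3333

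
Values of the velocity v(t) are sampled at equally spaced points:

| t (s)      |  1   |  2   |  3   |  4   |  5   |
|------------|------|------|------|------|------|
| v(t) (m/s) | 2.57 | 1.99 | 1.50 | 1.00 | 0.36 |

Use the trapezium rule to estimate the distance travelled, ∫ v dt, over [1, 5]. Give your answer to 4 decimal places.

h = 1, n = 4.
(h/2)·[y₀ + 2y₁ + 2y₂ + 2y₃ + y₄] = 0.5·(11.91) = 5.9550.

5.9550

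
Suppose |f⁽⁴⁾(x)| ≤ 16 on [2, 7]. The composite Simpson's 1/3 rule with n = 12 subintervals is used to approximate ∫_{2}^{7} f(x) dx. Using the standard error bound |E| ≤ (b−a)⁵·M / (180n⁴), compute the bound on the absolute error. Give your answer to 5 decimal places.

|E| ≤ (5)⁵·16 / (180·12⁴) = 50000/3732480 = 0.01340.

0.01340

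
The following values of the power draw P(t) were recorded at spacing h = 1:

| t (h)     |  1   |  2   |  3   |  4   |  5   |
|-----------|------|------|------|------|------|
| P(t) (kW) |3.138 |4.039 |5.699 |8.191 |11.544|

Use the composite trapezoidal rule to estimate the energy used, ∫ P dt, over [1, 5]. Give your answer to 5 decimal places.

h = 1, n = 4.
(h/2)·[y₀ + 2y₁ + 2y₂ + 2y₃ + y₄] = 0.5·(50.540) = 25.27000.

25.27000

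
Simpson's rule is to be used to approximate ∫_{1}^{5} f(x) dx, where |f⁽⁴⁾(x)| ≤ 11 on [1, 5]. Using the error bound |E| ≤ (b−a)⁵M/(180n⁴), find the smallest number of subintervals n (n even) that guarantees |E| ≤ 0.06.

6

Need 11264/(180n⁴) ≤ 0.06.
n⁴ ≥ 11264/(180·0.06) = 1042.96 ⇒ n ≥ 5.6829, so the smallest even n is 6. (n must be even for Simpson's rule.)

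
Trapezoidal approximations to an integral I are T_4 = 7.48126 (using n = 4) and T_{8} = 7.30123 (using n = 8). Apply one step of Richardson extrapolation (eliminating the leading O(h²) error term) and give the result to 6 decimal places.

R = (4·T_{8} − T_4) / 3 = (4·7.30123 − 7.48126)/3 = (21.72366)/3 = 7.241220.

7.241220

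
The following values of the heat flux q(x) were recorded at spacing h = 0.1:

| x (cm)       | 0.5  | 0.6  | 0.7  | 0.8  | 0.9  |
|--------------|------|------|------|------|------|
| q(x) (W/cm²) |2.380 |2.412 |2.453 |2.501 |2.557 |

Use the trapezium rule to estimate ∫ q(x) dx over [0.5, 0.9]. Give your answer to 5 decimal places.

h = 0.1, n = 4.
(h/2)·[y₀ + 2y₁ + 2y₂ + 2y₃ + y₄] = 0.05·(19.669) = 0.98345.

0.98345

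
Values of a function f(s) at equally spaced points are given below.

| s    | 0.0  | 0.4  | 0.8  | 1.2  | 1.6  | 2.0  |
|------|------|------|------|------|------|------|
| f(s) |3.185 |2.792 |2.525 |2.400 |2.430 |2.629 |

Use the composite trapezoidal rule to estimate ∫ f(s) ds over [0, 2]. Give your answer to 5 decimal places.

h = 0.4, n = 5.
(h/2)·[y₀ + 2y₁ + 2y₂ + 2y₃ + 2y₄ + y₅] = 0.2·(26.108) = 5.22160.

5.22160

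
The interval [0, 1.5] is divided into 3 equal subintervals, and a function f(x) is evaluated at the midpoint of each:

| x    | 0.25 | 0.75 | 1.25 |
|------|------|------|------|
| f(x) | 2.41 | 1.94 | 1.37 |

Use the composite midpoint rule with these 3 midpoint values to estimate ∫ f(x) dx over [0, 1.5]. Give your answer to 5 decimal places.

2.86000

h = 0.5, n = 3.
h·[y(m₁) + y(m₂) + y(m₃)] = 0.5·(5.72) = 2.86000.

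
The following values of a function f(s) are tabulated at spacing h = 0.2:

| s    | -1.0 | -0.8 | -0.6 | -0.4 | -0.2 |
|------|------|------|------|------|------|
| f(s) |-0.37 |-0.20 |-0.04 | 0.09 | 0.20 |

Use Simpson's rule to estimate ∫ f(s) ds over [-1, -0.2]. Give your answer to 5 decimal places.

h = 0.2, n = 4.
(h/3)·[y₀ + 4y₁ + 2y₂ + 4y₃ + y₄] = 0.066667·(-0.69) = -0.04600.

-0.04600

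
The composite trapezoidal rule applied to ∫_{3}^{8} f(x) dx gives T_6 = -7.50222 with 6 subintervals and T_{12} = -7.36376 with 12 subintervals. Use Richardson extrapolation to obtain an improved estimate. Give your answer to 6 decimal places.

-7.317607

R = (4·T_{12} − T_6) / 3 = (4·(-7.36376) − (-7.50222))/3 = (-21.95282)/3 = -7.317607.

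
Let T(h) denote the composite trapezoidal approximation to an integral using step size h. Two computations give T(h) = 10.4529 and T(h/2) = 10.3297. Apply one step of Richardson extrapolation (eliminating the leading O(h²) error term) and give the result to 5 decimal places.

10.28863

R = (4·T(h/2) − T(h)) / 3 = (4·10.3297 − 10.4529)/3 = (30.8659)/3 = 10.28863.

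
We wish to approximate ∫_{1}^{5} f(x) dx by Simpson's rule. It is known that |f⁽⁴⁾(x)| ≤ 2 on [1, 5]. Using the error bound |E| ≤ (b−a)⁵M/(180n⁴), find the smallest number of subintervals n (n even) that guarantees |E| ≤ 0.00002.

28

Need 2048/(180n⁴) ≤ 0.00002.
n⁴ ≥ 2048/(180·0.00002) = 568889 ⇒ n ≥ 27.4636, so the smallest even n is 28. (n must be even for Simpson's rule.)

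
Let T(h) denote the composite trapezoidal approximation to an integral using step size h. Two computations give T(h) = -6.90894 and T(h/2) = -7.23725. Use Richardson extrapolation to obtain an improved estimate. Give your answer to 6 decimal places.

R = (4·T(h/2) − T(h)) / 3 = (4·(-7.23725) − (-6.90894))/3 = (-22.04006)/3 = -7.346687.

-7.346687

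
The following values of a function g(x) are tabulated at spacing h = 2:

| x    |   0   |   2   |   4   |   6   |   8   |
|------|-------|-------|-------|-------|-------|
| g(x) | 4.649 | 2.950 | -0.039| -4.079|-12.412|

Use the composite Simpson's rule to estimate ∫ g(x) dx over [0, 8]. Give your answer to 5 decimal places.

h = 2, n = 4.
(h/3)·[y₀ + 4y₁ + 2y₂ + 4y₃ + y₄] = 0.666667·(-12.357) = -8.23800.

-8.23800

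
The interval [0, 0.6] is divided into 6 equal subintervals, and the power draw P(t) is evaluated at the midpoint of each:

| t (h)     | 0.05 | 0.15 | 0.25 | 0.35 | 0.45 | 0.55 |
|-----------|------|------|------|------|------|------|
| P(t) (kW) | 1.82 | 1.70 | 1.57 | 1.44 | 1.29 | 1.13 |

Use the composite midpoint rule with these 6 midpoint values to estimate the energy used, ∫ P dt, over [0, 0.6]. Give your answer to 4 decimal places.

0.8950

h = 0.1, n = 6.
h·[y(m₁) + y(m₂) + y(m₃) + y(m₄) + y(m₅) + y(m₆)] = 0.1·(8.95) = 0.8950.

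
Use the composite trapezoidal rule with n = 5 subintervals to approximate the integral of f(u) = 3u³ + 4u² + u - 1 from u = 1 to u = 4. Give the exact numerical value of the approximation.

h = (4 − 1)/5 = 0.6.
Nodes u₀,…,u₅ = 1, 1.6, 2.2, 2.8, 3.4, 4.
f(u) = 3u³ + 4u² + u - 1: f₀=7, f₁=23.128, f₂=52.504, f₃=99.016, f₄=166.552, f₅=259.
(h/2)·[f₀ + 2f₁ + 2f₂ + 2f₃ + 2f₄ + f₅] = 0.3·(948.4) = 284.52.

284.52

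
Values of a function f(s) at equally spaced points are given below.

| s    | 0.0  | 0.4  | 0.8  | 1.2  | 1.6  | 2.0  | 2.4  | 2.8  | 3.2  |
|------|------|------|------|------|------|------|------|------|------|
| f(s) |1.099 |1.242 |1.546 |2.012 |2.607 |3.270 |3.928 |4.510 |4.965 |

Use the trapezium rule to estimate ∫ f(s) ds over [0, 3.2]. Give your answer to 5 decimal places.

h = 0.4, n = 8.
(h/2)·[y₀ + 2y₁ + 2y₂ + 2y₃ + 2y₄ + 2y₅ + 2y₆ + 2y₇ + y₈] = 0.2·(44.294) = 8.85880.

8.85880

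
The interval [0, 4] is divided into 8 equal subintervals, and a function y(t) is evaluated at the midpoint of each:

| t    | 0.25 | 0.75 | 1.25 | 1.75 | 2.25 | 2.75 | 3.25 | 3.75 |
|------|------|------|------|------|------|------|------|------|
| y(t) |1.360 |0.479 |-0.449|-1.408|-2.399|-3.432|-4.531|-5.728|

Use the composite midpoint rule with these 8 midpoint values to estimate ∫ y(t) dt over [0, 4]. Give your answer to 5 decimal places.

-8.05400

h = 0.5, n = 8.
h·[y(m₁) + y(m₂) + y(m₃) + y(m₄) + y(m₅) + y(m₆) + y(m₇) + y(m₈)] = 0.5·(-16.108) = -8.05400.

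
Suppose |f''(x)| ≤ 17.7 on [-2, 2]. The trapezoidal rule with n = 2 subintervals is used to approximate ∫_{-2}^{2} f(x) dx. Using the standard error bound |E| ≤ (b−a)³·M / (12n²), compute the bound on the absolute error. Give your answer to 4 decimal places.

23.6000

|E| ≤ (4)³·17.7 / (12·2²) = 1132.8/48 = 23.6000.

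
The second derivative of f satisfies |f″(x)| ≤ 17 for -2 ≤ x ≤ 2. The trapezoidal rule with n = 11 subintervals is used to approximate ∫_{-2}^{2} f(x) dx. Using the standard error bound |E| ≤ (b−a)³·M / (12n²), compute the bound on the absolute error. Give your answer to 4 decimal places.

|E| ≤ (4)³·17 / (12·11²) = 1088/1452 = 0.7493.

0.7493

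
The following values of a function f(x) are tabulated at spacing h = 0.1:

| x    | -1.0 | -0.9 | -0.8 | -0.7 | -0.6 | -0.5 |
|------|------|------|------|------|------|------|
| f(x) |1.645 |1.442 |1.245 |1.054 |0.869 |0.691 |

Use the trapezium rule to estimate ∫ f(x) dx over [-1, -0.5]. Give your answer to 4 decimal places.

0.5778

h = 0.1, n = 5.
(h/2)·[y₀ + 2y₁ + 2y₂ + 2y₃ + 2y₄ + y₅] = 0.05·(11.556) = 0.5778.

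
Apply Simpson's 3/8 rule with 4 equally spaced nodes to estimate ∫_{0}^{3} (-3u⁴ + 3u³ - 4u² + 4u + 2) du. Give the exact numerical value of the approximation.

-99.75

h = (3 − 0)/3 = 1.
Nodes u₀,…,u₃ = 0, 1, 2, 3.
f(u) = -3u⁴ + 3u³ - 4u² + 4u + 2: f₀=2, f₁=2, f₂=-30, f₃=-184.
(3h/8)·[f₀ + 3f₁ + 3f₂ + f₃] = 0.375·(-266) = -99.75.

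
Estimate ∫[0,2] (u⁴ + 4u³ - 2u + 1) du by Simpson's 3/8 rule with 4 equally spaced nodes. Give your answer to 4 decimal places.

20.5185

h = (2 − 0)/3 = 0.666667.
Nodes u₀,…,u₃ = 0, 0.666667, 1.333333, 2.
f(u) = u⁴ + 4u³ - 2u + 1: f₀=1, f₁=1.049383, f₂=10.975309, f₃=45.
(3h/8)·[f₀ + 3f₁ + 3f₂ + f₃] = 0.25·(82.074074) = 20.5185.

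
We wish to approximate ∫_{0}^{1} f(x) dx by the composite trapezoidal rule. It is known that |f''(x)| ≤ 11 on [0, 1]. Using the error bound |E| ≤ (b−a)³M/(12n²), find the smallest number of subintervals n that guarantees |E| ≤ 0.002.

Need 11/(12n²) ≤ 0.002.
n² ≥ 11/(12·0.002) = 458.333 ⇒ n ≥ 21.4087, so the smallest n is 22.

22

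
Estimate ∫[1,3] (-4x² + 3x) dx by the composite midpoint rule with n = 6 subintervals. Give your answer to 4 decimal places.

h = (3 − 1)/6 = 0.333333.
Midpoints m₁,…,m₆ = 1.166667, 1.5, 1.833333, 2.166667, 2.5, 2.833333.
f(m₁)=-1.944444, f(m₂)=-4.5, f(m₃)=-7.944444, f(m₄)=-12.277778, f(m₅)=-17.5, f(m₆)=-23.611111.
h·[f(m₁) + f(m₂) + f(m₃) + f(m₄) + f(m₅) + f(m₆)] = 0.333333·(-67.777778) = -22.5926.

-22.5926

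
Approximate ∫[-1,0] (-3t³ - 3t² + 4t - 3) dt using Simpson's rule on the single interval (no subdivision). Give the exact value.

-5.25

S = (b−a)/6 · [f(-1) + 4f(-0.5) + f(0)] = 0.166667·[(-7) + 4·(-5.375) + (-3)] = -5.25.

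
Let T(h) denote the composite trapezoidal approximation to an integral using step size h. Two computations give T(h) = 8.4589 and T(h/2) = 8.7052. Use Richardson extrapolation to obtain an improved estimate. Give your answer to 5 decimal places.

8.78730

R = (4·T(h/2) − T(h)) / 3 = (4·8.7052 − 8.4589)/3 = (26.3619)/3 = 8.78730.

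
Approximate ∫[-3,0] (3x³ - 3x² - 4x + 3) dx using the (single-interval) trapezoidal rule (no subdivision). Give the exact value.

T = (b−a)/2 · [f(-3) + f(0)] = 1.5·[(-93) + 3] = -135.

-135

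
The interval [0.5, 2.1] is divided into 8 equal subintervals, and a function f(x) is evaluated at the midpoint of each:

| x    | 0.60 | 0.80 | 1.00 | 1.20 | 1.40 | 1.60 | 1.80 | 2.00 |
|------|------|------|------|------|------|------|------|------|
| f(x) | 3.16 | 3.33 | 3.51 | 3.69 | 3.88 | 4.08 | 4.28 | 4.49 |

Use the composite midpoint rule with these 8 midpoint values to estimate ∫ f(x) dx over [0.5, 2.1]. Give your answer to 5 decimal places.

6.08400

h = 0.2, n = 8.
h·[y(m₁) + y(m₂) + y(m₃) + y(m₄) + y(m₅) + y(m₆) + y(m₇) + y(m₈)] = 0.2·(30.42) = 6.08400.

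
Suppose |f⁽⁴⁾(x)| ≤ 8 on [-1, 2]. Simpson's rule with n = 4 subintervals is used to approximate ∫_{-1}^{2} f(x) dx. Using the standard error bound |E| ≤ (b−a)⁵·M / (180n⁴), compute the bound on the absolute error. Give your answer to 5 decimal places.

0.04219

|E| ≤ (3)⁵·8 / (180·4⁴) = 1944/46080 = 0.04219.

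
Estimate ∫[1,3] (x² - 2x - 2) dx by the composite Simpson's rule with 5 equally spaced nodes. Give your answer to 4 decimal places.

h = (3 − 1)/4 = 0.5.
Nodes x₀,…,x₄ = 1, 1.5, 2, 2.5, 3.
f(x) = x² - 2x - 2: f₀=-3, f₁=-2.75, f₂=-2, f₃=-0.75, f₄=1.
(h/3)·[f₀ + 4f₁ + 2f₂ + 4f₃ + f₄] = 0.166667·(-20) = -3.3333.

-3.3333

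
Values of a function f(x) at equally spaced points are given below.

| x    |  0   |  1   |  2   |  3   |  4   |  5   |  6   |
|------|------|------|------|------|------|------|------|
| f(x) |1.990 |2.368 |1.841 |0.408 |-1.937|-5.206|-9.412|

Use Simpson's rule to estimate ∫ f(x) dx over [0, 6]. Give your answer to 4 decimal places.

-5.7780

h = 1, n = 6.
(h/3)·[y₀ + 4y₁ + 2y₂ + 4y₃ + 2y₄ + 4y₅ + y₆] = 0.333333·(-17.334) = -5.7780.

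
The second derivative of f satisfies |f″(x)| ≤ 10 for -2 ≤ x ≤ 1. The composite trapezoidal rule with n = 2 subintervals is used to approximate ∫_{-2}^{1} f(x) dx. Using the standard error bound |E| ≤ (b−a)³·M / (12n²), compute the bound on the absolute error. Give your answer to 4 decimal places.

5.6250

|E| ≤ (3)³·10 / (12·2²) = 270/48 = 5.6250.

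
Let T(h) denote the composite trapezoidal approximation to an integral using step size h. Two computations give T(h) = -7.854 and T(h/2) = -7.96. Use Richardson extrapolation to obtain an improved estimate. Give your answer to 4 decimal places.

R = (4·T(h/2) − T(h)) / 3 = (4·(-7.96) − (-7.854))/3 = (-23.986)/3 = -7.9953.

-7.9953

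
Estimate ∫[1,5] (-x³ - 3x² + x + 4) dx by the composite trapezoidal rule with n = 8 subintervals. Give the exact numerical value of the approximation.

-254

h = (5 − 1)/8 = 0.5.
Nodes x₀,…,x₈ = 1, 1.5, 2, 2.5, 3, 3.5, 4, 4.5, 5.
f(x) = -x³ - 3x² + x + 4: f₀=1, f₁=-4.625, f₂=-14, f₃=-27.875, f₄=-47, f₅=-72.125, f₆=-104, f₇=-143.375, f₈=-191.
(h/2)·[f₀ + 2f₁ + 2f₂ + 2f₃ + 2f₄ + 2f₅ + 2f₆ + 2f₇ + f₈] = 0.25·(-1016) = -254.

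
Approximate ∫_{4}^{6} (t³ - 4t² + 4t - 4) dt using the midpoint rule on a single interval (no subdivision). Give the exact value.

M = (b−a)·f(5) = 2·(41) = 82.

82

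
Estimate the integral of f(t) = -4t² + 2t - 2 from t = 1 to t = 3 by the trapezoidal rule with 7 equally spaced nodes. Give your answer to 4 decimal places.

-30.8148

h = (3 − 1)/6 = 0.333333.
Nodes t₀,…,t₆ = 1, 1.333333, 1.666667, 2, 2.333333, 2.666667, 3.
f(t) = -4t² + 2t - 2: f₀=-4, f₁=-6.444444, f₂=-9.777778, f₃=-14, f₄=-19.111111, f₅=-25.111111, f₆=-32.
(h/2)·[f₀ + 2f₁ + 2f₂ + 2f₃ + 2f₄ + 2f₅ + f₆] = 0.166667·(-184.888889) = -30.8148.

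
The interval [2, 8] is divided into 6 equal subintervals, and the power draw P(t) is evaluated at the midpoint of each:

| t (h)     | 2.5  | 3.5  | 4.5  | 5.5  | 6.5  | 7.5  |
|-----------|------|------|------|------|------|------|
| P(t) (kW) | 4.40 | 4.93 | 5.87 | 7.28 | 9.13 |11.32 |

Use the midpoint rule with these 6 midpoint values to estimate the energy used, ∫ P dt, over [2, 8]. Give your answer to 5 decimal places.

h = 1, n = 6.
h·[y(m₁) + y(m₂) + y(m₃) + y(m₄) + y(m₅) + y(m₆)] = 1·(42.93) = 42.93000.

42.93000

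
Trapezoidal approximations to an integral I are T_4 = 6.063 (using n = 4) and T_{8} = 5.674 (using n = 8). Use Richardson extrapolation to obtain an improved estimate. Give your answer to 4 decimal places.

R = (4·T_{8} − T_4) / 3 = (4·5.674 − 6.063)/3 = (16.633)/3 = 5.5443.

5.5443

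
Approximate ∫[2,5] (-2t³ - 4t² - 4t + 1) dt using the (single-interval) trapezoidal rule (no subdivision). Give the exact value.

-612

T = (b−a)/2 · [f(2) + f(5)] = 1.5·[(-39) + (-369)] = -612.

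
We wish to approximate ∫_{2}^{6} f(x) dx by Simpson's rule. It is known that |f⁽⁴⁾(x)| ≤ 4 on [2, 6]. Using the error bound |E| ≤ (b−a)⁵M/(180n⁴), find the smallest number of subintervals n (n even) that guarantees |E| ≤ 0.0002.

20

Need 4096/(180n⁴) ≤ 0.0002.
n⁴ ≥ 4096/(180·0.0002) = 113778 ⇒ n ≥ 18.3660, so the smallest even n is 20. (n must be even for Simpson's rule.)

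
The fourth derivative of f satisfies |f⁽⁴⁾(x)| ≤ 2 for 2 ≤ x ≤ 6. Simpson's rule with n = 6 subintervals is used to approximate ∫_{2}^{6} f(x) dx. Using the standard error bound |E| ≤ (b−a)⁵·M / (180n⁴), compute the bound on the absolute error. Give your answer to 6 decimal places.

|E| ≤ (4)⁵·2 / (180·6⁴) = 2048/233280 = 0.008779.

0.008779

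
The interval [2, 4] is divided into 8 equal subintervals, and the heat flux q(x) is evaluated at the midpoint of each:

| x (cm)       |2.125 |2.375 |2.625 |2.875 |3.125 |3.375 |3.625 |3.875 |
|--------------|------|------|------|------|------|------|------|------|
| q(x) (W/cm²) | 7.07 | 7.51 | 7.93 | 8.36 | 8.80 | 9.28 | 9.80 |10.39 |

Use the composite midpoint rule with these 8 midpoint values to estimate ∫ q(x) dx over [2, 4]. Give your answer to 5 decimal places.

17.28500

h = 0.25, n = 8.
h·[y(m₁) + y(m₂) + y(m₃) + y(m₄) + y(m₅) + y(m₆) + y(m₇) + y(m₈)] = 0.25·(69.14) = 17.28500.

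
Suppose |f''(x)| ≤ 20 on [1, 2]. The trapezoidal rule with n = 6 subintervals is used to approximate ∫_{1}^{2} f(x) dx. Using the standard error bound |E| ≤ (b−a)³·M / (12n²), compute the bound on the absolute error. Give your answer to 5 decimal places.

|E| ≤ (1)³·20 / (12·6²) = 20/432 = 0.04630.

0.04630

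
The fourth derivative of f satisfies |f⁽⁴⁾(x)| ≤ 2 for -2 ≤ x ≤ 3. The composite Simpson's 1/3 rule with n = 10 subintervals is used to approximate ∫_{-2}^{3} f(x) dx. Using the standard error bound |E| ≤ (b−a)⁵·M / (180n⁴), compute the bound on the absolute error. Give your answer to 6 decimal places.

|E| ≤ (5)⁵·2 / (180·10⁴) = 6250/1800000 = 0.003472.

0.003472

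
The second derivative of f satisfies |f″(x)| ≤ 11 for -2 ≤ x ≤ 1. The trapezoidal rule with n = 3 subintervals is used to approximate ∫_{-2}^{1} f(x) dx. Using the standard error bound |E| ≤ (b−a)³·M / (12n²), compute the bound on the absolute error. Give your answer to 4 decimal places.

2.7500

|E| ≤ (3)³·11 / (12·3²) = 297/108 = 2.7500.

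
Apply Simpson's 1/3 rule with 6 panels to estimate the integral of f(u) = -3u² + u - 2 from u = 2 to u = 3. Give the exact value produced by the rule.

h = (3 − 2)/6 = 0.166667.
Nodes u₀,…,u₆ = 2, 2.166667, 2.333333, 2.5, 2.666667, 2.833333, 3.
f(u) = -3u² + u - 2: f₀=-12, f₁=-13.916667, f₂=-16, f₃=-18.25, f₄=-20.666667, f₅=-23.25, f₆=-26.
(h/3)·[f₀ + 4f₁ + 2f₂ + 4f₃ + 2f₄ + 4f₅ + f₆] = 0.055556·(-333) = -18.5.

-18.5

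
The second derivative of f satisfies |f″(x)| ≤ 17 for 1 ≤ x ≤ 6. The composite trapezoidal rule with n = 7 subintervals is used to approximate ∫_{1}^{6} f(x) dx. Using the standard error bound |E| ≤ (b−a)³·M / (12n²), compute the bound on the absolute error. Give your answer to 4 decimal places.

3.6139

|E| ≤ (5)³·17 / (12·7²) = 2125/588 = 3.6139.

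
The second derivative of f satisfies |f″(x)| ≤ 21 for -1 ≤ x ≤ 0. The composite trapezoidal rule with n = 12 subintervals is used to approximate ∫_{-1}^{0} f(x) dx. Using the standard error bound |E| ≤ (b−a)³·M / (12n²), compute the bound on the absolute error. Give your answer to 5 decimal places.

|E| ≤ (1)³·21 / (12·12²) = 21/1728 = 0.01215.

0.01215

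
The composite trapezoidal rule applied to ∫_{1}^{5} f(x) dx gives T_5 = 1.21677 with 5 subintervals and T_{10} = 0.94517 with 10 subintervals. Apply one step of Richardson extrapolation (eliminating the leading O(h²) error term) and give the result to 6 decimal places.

R = (4·T_{10} − T_5) / 3 = (4·0.94517 − 1.21677)/3 = (2.56391)/3 = 0.854637.

0.854637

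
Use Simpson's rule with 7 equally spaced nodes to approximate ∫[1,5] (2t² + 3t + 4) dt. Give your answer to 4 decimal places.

134.6667

h = (5 − 1)/6 = 0.666667.
Nodes t₀,…,t₆ = 1, 1.666667, 2.333333, 3, 3.666667, 4.333333, 5.
f(t) = 2t² + 3t + 4: f₀=9, f₁=14.555556, f₂=21.888889, f₃=31, f₄=41.888889, f₅=54.555556, f₆=69.
(h/3)·[f₀ + 4f₁ + 2f₂ + 4f₃ + 2f₄ + 4f₅ + f₆] = 0.222222·(606) = 134.6667.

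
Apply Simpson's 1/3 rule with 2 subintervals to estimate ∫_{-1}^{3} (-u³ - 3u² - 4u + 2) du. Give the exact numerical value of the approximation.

h = (3 − (-1))/2 = 2.
Nodes u₀,…,u₂ = -1, 1, 3.
f(u) = -u³ - 3u² - 4u + 2: f₀=4, f₁=-6, f₂=-64.
(h/3)·[f₀ + 4f₁ + f₂] = 0.666667·(-84) = -56.

-56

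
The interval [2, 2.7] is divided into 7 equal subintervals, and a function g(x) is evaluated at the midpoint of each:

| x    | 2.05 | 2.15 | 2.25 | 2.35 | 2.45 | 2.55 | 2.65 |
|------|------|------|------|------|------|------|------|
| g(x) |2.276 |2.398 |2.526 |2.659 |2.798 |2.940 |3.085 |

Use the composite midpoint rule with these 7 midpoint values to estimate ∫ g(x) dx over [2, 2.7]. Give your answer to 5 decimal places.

1.86820

h = 0.1, n = 7.
h·[y(m₁) + y(m₂) + y(m₃) + y(m₄) + y(m₅) + y(m₆) + y(m₇)] = 0.1·(18.682) = 1.86820.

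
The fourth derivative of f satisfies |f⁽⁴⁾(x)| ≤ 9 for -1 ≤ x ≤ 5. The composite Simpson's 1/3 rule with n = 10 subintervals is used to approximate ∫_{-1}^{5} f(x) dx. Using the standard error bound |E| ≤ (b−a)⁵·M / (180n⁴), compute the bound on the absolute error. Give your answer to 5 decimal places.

0.03888

|E| ≤ (6)⁵·9 / (180·10⁴) = 69984/1800000 = 0.03888.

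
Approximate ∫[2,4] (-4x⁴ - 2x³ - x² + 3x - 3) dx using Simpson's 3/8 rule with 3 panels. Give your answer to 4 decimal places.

h = (4 − 2)/3 = 0.666667.
Nodes x₀,…,x₃ = 2, 2.666667, 3.333333, 4.
f(x) = -4x⁴ - 2x³ - x² + 3x - 3: f₀=-81, f₁=-242.308642, f₂=-572.012346, f₃=-1159.
(3h/8)·[f₀ + 3f₁ + 3f₂ + f₃] = 0.25·(-3682.962963) = -920.7407.

-920.7407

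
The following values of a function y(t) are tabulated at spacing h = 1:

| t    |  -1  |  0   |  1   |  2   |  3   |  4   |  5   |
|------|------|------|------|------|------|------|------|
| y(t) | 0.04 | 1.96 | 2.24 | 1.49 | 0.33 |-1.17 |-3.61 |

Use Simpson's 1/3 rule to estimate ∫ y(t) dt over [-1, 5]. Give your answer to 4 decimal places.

3.5633

h = 1, n = 6.
(h/3)·[y₀ + 4y₁ + 2y₂ + 4y₃ + 2y₄ + 4y₅ + y₆] = 0.333333·(10.69) = 3.5633.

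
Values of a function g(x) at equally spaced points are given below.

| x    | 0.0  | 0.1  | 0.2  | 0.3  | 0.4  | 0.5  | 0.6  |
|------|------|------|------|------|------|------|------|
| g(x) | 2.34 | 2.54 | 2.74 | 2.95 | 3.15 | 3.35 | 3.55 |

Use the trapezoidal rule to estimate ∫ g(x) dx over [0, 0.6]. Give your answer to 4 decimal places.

1.7675

h = 0.1, n = 6.
(h/2)·[y₀ + 2y₁ + 2y₂ + 2y₃ + 2y₄ + 2y₅ + y₆] = 0.05·(35.35) = 1.7675.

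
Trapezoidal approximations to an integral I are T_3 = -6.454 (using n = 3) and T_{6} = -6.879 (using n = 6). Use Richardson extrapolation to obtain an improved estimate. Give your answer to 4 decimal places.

-7.0207

R = (4·T_{6} − T_3) / 3 = (4·(-6.879) − (-6.454))/3 = (-21.062)/3 = -7.0207.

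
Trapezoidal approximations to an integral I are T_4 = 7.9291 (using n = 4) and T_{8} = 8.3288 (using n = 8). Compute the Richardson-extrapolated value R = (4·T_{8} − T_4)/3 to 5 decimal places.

8.46203

R = (4·T_{8} − T_4) / 3 = (4·8.3288 − 7.9291)/3 = (25.3861)/3 = 8.46203.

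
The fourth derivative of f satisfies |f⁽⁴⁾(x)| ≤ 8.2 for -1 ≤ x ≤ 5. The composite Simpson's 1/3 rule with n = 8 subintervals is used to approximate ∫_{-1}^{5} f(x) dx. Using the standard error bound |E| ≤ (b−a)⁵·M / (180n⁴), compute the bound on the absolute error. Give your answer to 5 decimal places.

|E| ≤ (6)⁵·8.2 / (180·8⁴) = 63763.2/737280 = 0.08648.

0.08648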